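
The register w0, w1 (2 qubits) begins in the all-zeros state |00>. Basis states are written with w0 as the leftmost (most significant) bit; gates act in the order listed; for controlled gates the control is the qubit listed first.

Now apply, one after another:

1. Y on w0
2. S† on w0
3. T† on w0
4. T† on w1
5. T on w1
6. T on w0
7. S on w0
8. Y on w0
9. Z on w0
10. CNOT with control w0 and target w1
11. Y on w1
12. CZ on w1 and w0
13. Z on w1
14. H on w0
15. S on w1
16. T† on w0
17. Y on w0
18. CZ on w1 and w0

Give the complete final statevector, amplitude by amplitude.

The final amplitudes are 0 on |00>, -sqrt(2)*exp(I*pi/4)/2 on |01>, 0 on |10>, -sqrt(2)*I/2 on |11>.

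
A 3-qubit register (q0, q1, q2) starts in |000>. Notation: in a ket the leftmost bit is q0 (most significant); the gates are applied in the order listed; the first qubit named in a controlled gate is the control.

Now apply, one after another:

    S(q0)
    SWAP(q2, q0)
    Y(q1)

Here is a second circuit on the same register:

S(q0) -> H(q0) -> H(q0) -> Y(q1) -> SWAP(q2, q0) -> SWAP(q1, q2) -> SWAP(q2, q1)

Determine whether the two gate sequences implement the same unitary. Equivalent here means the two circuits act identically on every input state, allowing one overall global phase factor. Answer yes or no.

Yes, they are equivalent — the unitaries differ by at most a global phase.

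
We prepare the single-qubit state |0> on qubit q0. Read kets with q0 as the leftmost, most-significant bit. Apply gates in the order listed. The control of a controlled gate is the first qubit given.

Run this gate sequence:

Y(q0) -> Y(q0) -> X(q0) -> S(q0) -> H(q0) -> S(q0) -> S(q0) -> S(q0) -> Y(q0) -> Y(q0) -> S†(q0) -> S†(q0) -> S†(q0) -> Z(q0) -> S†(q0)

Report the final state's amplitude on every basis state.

The final amplitudes are sqrt(2)*I/2 on |0>, sqrt(2)/2 on |1>. Key observation: steps 6-13 multiply out to the identity, so the circuit reduces to the remaining gates.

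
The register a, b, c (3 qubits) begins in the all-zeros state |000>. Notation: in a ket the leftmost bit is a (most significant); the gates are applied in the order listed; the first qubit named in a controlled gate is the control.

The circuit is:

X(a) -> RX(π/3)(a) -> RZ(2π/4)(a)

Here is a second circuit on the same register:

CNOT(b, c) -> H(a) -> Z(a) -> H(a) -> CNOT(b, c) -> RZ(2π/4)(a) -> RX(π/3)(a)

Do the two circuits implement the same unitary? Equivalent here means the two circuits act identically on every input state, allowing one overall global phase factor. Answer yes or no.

No: there is an input state on which the two circuits produce genuinely different outputs (not merely differing by a phase).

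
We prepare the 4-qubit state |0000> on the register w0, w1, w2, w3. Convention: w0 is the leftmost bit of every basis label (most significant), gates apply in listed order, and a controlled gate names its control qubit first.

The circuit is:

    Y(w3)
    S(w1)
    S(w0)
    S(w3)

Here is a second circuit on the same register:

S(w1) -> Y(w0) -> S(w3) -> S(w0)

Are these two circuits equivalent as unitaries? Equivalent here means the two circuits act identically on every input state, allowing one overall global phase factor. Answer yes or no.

No, they are not equivalent — no single phase factor reconciles the two unitaries.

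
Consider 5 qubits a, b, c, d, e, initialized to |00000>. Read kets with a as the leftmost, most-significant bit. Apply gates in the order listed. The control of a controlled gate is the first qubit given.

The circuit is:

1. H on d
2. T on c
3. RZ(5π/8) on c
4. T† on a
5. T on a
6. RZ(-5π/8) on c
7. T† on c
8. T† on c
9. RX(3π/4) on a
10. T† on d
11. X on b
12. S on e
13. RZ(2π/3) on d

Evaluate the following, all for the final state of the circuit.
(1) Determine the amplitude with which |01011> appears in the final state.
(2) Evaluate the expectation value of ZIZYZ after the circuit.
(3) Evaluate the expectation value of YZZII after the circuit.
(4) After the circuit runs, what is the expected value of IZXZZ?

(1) The amplitude on |01011> is 0. Key observation: the block from step 2 through step 7 cancels to the identity and can be dropped.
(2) In the final state, ZIZYZ has expectation -sqrt(3)/4 - 1/4.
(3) In the final state, YZZII has expectation sqrt(2)/2.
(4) The observable IZXZZ averages to 0.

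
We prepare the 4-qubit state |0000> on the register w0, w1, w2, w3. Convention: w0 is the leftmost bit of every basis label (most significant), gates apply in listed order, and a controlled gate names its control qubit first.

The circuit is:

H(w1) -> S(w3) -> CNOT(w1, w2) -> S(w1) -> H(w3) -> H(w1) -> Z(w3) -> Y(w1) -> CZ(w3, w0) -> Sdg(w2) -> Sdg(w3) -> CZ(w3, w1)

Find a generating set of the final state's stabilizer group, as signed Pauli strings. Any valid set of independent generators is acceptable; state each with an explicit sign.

The stabilizer group can be generated by -IXZZ, -IZXI, +IZIY, +ZIII, among other valid generating sets.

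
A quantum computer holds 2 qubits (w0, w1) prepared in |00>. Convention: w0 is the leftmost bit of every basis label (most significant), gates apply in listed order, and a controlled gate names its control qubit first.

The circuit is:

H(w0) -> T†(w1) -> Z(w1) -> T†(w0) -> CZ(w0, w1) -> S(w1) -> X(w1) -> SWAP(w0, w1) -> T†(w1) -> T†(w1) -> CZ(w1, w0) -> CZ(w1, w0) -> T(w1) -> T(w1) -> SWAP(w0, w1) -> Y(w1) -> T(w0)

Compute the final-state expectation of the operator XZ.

The expectation value of XZ is 1. Key observation: steps 8-15 multiply out to the identity, so the circuit reduces to the remaining gates.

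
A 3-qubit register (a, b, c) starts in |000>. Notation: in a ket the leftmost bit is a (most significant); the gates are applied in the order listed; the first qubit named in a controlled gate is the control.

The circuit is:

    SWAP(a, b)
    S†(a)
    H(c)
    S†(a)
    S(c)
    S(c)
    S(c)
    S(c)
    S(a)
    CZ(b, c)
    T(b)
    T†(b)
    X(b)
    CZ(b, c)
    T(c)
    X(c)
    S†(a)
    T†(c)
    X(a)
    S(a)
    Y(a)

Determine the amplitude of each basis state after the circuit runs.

After the circuit, the state carries amplitude -sqrt(2)*exp(I*pi/4)/2 on |010>, -sqrt(2)*exp(3*I*pi/4)/2 on |011>, and 0 on every other basis state.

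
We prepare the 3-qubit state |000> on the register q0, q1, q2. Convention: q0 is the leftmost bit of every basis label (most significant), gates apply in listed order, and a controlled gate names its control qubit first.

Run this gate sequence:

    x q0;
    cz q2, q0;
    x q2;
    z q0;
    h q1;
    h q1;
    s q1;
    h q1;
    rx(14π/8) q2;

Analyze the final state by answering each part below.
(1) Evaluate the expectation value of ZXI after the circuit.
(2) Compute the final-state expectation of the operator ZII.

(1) The expectation value of ZXI is -1. Key observation: the block from step 5 through step 6 cancels to the identity and can be dropped.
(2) In the final state, ZII has expectation -1.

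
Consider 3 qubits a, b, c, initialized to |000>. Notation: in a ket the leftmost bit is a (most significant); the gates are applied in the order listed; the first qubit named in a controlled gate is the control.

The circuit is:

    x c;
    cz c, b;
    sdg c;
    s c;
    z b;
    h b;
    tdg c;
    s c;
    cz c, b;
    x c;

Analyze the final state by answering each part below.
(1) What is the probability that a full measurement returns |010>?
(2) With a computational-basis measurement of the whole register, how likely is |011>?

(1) Outcome |010> occurs with probability 1/2.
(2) Outcome |011> occurs with probability 0.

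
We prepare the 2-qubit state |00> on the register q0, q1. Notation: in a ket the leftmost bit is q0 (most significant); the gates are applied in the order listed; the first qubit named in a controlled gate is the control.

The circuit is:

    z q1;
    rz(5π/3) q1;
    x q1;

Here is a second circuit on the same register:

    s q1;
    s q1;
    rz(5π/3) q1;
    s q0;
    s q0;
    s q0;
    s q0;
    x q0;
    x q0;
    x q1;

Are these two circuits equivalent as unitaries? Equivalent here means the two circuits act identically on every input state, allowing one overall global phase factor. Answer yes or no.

Yes — the two circuits implement the same unitary up to a global phase.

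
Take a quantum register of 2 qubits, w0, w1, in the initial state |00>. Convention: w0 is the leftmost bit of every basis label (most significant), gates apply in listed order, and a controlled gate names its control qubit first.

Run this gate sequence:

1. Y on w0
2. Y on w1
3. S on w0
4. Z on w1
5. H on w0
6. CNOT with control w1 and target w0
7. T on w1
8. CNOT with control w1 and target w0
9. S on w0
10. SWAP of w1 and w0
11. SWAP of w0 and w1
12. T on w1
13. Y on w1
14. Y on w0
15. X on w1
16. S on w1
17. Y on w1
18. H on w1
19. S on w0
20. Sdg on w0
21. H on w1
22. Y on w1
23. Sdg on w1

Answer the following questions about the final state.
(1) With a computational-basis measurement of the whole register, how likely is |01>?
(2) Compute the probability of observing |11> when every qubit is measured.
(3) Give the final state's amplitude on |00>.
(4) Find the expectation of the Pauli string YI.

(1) Outcome |01> occurs with probability 1/2. Key observation: the block from step 16 through step 23 cancels to the identity and can be dropped.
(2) A full measurement returns |11> with probability 1/2.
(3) The amplitude on |00> is 0.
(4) In the final state, YI has expectation -1.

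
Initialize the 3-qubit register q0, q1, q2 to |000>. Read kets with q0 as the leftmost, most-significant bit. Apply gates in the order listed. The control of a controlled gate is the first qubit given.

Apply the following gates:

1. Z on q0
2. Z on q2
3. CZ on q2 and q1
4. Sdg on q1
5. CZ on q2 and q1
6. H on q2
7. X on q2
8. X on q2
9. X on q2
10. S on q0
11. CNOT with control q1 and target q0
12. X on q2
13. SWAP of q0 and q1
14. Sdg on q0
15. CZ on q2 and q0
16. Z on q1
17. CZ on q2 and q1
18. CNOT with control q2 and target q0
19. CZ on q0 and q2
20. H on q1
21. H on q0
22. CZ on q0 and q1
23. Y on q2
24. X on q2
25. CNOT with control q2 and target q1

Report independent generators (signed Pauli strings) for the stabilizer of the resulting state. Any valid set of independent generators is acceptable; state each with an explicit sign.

The final state is stabilized by the group generated by +XZI, +ZXI, +IIX; other independent generating sets are equally valid.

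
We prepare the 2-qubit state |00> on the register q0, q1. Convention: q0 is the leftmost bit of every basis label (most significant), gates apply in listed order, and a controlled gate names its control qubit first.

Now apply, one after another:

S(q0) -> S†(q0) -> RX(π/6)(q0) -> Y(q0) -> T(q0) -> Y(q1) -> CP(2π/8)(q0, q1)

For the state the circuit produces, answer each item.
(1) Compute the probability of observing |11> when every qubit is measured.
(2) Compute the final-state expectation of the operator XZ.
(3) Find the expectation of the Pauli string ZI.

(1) The probability of measuring |11> is sqrt(3)/4 + 1/2.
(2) The observable XZ averages to -1/2.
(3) In the final state, ZI has expectation -sqrt(3)/2.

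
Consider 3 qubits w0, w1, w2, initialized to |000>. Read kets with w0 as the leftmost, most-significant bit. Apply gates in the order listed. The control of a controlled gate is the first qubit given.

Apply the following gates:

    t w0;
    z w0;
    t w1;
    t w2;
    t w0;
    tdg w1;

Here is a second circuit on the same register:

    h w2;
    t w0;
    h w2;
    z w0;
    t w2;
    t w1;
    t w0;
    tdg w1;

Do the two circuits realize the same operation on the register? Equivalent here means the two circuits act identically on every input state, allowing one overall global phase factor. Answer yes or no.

Yes, they are equivalent — the unitaries differ by at most a global phase.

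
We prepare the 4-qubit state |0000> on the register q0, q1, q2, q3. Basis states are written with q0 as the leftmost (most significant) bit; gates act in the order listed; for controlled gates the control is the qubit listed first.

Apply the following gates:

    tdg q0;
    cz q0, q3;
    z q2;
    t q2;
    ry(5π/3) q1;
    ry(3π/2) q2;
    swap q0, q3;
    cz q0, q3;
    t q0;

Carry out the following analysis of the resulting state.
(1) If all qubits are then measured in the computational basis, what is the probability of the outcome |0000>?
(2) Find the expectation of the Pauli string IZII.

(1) The probability of measuring |0000> is 3/8.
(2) In the final state, IZII has expectation 1/2.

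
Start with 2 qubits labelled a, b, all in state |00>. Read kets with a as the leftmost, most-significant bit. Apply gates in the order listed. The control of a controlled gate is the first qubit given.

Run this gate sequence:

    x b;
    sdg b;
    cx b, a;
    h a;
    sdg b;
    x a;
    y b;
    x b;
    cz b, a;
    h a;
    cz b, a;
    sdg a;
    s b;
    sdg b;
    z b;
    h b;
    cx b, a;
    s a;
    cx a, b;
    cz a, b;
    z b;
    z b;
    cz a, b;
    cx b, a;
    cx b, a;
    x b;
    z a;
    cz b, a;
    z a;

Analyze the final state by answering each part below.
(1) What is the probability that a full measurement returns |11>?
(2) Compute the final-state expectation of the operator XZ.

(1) The probability of measuring |11> is 1/2. Key observation: steps 20-23 multiply out to the identity, so the circuit reduces to the remaining gates.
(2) The observable XZ averages to 0.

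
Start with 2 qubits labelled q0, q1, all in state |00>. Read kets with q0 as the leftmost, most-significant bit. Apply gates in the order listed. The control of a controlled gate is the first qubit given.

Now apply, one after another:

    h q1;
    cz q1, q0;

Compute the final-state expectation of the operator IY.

In the final state, IY has expectation 0.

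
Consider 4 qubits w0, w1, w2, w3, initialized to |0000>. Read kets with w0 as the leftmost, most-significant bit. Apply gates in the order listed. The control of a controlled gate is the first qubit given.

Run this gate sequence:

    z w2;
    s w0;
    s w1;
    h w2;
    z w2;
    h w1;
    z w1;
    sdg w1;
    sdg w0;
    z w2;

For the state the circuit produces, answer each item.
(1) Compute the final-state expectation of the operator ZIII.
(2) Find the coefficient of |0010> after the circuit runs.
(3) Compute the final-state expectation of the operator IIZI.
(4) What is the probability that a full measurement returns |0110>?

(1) In the final state, ZIII has expectation 1.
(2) The final state's coefficient on |0010> equals 1/2.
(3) The expectation value of IIZI is 0.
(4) A full measurement returns |0110> with probability 1/4.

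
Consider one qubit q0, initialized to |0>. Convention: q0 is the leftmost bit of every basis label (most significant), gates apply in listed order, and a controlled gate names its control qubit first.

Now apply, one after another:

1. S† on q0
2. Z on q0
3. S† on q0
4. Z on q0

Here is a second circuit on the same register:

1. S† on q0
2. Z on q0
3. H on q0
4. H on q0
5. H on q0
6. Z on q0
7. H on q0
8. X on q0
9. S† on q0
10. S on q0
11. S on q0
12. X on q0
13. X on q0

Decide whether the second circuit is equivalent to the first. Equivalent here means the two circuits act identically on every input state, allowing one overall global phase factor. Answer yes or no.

Yes: on every input state the two circuits agree up to one overall phase factor.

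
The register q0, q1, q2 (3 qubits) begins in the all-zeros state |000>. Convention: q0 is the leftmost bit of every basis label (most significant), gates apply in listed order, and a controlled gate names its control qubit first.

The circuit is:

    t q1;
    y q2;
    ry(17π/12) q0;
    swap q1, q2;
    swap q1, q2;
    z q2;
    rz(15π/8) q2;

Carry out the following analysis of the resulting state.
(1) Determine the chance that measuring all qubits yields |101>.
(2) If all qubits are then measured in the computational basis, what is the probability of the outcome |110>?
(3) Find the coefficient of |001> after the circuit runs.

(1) Outcome |101> occurs with probability -sqrt(2)/8 + sqrt(6)/8 + 1/2. Key observation: steps 4-5 multiply out to the identity, so the circuit reduces to the remaining gates.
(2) The probability of measuring |110> is 0.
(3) The final state's coefficient on |001> equals sqrt(3)*I*sqrt(sqrt(2)/4 + 1/2)*exp(15*I*pi/16)/2 - I*sqrt(1/2 - sqrt(2)/4)*exp(15*I*pi/16)/2.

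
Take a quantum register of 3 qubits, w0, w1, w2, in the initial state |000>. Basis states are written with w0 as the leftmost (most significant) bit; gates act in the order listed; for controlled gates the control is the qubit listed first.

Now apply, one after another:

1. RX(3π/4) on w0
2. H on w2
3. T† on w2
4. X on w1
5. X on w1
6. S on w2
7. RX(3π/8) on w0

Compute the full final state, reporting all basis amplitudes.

After the circuit, the state carries amplitude -sqrt(2)*sqrt(sqrt(2)/4 + 1/2)*sin(3*pi/16)/2 + sqrt(2)*sqrt(1/2 - sqrt(2)/4)*cos(3*pi/16)/2 on |000>, -sqrt(2)*I*sqrt(sqrt(2)/4 + 1/2)*exp(-I*pi/4)*sin(3*pi/16)/2 + sqrt(2)*I*sqrt(1/2 - sqrt(2)/4)*exp(-I*pi/4)*cos(3*pi/16)/2 on |001>, 0 on |010>, 0 on |011>, -sqrt(2)*I*sqrt(sqrt(2)/4 + 1/2)*cos(3*pi/16)/2 - sqrt(2)*I*sqrt(1/2 - sqrt(2)/4)*sin(3*pi/16)/2 on |100>, sqrt(2)*sqrt(sqrt(2)/4 + 1/2)*exp(-I*pi/4)*cos(3*pi/16)/2 + sqrt(2)*sqrt(1/2 - sqrt(2)/4)*exp(-I*pi/4)*sin(3*pi/16)/2 on |101>, 0 on |110>, 0 on |111>. Key observation: the block from step 4 through step 5 cancels to the identity and can be dropped.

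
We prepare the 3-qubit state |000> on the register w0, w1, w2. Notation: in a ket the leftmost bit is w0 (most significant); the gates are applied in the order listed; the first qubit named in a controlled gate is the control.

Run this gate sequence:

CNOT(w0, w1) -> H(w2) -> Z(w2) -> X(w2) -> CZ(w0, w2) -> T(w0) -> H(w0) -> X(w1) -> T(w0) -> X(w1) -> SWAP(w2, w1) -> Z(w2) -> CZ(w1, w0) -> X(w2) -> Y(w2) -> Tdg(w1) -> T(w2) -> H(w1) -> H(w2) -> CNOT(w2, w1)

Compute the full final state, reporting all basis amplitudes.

After the circuit, the state carries amplitude -exp(I*pi/4)/4 + I/4 on |000>, exp(I*pi/4)/4 + I/4 on |001>, exp(I*pi/4)/4 + I/4 on |010>, -exp(I*pi/4)/4 + I/4 on |011>, exp(3*I*pi/4)/4 + I/4 on |100>, -I/4 + exp(3*I*pi/4)/4 on |101>, -I/4 + exp(3*I*pi/4)/4 on |110>, exp(3*I*pi/4)/4 + I/4 on |111>.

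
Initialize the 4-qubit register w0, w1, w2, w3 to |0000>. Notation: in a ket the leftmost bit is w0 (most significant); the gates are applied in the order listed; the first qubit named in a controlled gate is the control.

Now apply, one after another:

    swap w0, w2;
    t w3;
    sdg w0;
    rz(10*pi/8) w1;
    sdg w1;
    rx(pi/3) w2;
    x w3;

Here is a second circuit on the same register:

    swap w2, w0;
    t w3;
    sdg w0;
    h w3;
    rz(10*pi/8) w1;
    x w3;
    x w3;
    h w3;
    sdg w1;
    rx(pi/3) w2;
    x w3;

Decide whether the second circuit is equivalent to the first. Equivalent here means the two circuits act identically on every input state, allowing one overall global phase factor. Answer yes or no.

Yes — the two circuits implement the same unitary up to a global phase.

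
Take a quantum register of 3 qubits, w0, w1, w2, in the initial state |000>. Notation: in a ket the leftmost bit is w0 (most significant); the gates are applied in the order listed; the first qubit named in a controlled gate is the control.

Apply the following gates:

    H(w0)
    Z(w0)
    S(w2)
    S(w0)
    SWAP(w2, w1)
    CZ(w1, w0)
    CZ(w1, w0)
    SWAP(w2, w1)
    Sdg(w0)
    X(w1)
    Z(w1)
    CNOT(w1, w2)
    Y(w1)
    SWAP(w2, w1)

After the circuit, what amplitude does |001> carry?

The amplitude on |001> is 0. Key observation: gates 4-9 undo each other exactly, leaving only the rest of the circuit to track.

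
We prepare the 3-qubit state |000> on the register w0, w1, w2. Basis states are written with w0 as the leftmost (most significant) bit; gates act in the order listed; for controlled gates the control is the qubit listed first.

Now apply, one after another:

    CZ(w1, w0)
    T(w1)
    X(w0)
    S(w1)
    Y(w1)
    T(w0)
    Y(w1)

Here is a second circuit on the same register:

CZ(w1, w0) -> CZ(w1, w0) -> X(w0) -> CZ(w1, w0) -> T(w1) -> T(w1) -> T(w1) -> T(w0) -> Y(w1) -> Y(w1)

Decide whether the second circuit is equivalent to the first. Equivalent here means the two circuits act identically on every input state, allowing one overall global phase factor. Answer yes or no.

No — the two circuits implement different unitaries, even allowing a global phase.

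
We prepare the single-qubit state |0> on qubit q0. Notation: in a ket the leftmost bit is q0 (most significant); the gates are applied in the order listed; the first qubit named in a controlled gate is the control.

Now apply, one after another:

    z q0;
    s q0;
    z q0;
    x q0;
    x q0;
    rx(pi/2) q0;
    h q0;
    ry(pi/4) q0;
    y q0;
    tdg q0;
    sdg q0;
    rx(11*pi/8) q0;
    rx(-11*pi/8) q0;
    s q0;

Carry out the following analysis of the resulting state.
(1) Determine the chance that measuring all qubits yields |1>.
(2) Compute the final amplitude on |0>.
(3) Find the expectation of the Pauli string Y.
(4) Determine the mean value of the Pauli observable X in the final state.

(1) Outcome |1> occurs with probability 1/2. Key observation: gates 11-14 undo each other exactly, leaving only the rest of the circuit to track.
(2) |0> carries amplitude -sqrt(1/2 - sqrt(2)/4)*sin(5*pi/16)**2/2 - sqrt(1/2 - sqrt(2)/4)*cos(5*pi/16)**2/2 + sqrt(sqrt(2)/4 + 1/2)*cos(5*pi/16)**2/2 + sqrt(sqrt(2)/4 + 1/2)*sin(5*pi/16)**2/2 - I*sqrt(sqrt(2)/4 + 1/2)*sin(5*pi/16)**2/2 - I*sqrt(sqrt(2)/4 + 1/2)*cos(5*pi/16)**2/2 - I*sqrt(1/2 - sqrt(2)/4)*sin(5*pi/16)**2/2 - I*sqrt(1/2 - sqrt(2)/4)*cos(5*pi/16)**2/2 in the final state.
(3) The expectation value of Y is sqrt(2)/2.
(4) The observable X averages to sqrt(2)/2.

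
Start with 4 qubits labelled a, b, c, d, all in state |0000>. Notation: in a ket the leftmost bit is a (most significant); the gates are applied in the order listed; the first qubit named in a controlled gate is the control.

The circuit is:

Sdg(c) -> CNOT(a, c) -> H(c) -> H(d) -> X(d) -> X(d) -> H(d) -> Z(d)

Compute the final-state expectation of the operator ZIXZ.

The observable ZIXZ averages to 1. Key observation: the block from step 4 through step 7 cancels to the identity and can be dropped.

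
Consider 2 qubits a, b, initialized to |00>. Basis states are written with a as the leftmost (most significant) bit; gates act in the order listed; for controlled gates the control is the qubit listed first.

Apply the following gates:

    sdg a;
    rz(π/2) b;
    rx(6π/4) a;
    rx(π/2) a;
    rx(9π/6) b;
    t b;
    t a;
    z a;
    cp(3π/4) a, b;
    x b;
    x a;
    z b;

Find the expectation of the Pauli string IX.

The observable IX averages to sqrt(2)/2.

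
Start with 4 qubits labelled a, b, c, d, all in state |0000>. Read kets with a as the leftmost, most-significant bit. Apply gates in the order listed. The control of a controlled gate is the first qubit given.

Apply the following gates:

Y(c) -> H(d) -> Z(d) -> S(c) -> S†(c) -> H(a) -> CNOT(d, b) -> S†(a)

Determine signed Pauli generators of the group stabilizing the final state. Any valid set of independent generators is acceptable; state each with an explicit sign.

The final state is stabilized by the group generated by -YIII, -IXIX, +IZIZ, -IIZI; other independent generating sets are equally valid.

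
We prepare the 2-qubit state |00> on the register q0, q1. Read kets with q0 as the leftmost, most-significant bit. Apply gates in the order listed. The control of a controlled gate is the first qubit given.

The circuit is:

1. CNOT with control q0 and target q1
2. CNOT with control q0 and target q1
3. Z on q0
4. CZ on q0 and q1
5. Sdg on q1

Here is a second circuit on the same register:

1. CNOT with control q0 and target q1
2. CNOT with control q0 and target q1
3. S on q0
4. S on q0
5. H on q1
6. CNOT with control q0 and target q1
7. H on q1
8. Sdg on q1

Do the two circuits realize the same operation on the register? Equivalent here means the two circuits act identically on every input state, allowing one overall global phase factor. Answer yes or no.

Yes, they are equivalent — the unitaries differ by at most a global phase.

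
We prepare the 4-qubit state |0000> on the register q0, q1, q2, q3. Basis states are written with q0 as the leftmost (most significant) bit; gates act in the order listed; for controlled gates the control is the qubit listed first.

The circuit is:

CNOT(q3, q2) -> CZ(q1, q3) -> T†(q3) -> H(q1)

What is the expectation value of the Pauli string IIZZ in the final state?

In the final state, IIZZ has expectation 1.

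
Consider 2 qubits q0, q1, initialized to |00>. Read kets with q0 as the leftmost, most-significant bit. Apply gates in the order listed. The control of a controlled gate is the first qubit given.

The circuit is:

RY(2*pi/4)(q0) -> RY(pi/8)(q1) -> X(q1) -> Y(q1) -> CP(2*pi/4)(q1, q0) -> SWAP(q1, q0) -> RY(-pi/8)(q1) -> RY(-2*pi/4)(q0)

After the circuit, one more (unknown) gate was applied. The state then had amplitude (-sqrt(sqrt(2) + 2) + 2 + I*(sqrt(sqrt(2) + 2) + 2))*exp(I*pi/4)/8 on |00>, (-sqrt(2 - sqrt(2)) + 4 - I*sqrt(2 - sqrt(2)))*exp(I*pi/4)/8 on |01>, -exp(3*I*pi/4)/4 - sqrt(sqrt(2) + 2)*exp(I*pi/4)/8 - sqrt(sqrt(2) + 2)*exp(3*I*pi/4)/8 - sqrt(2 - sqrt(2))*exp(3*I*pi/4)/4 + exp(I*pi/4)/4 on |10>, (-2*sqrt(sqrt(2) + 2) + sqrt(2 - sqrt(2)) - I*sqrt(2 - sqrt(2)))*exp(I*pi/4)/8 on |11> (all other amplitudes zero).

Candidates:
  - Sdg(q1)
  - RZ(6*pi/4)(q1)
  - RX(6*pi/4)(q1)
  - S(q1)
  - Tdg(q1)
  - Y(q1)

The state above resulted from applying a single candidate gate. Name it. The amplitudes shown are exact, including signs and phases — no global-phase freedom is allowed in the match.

It was RZ(6*pi/4)(q1) that produced the state shown.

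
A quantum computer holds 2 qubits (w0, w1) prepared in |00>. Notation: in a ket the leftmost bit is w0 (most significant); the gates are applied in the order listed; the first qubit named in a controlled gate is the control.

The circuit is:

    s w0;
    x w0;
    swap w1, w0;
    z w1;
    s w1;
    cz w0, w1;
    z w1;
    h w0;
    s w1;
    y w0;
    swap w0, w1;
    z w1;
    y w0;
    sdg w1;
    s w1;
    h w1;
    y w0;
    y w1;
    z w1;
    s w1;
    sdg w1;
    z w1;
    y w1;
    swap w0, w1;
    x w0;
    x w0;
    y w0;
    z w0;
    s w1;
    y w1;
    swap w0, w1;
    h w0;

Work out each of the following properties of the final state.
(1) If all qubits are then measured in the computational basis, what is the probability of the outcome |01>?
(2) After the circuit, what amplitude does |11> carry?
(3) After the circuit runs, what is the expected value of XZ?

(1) The probability of measuring |01> is 1/2.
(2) |11> carries amplitude sqrt(2)/2 in the final state.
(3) The observable XZ averages to -1.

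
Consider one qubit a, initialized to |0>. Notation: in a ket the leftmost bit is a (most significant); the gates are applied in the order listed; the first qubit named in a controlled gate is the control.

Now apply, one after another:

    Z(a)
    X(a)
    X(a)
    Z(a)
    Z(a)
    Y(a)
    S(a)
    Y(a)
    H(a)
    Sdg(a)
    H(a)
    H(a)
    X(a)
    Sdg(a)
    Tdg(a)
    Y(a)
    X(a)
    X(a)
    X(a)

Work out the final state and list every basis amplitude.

The resulting statevector has amplitude sqrt(2)*I/2 on |0>, -sqrt(2)*exp(I*pi/4)/2 on |1>.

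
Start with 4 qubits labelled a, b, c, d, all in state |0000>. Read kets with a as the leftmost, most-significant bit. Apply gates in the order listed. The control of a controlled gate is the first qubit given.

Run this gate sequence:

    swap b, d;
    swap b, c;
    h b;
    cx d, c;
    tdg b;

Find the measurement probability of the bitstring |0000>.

The probability of measuring |0000> is 1/2.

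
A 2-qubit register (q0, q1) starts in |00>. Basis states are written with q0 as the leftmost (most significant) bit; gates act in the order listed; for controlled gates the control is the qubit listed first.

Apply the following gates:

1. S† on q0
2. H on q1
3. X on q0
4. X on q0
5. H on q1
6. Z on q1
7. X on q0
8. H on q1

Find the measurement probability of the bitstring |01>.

The probability of measuring |01> is 0. Key observation: the block from step 2 through step 5 cancels to the identity and can be dropped.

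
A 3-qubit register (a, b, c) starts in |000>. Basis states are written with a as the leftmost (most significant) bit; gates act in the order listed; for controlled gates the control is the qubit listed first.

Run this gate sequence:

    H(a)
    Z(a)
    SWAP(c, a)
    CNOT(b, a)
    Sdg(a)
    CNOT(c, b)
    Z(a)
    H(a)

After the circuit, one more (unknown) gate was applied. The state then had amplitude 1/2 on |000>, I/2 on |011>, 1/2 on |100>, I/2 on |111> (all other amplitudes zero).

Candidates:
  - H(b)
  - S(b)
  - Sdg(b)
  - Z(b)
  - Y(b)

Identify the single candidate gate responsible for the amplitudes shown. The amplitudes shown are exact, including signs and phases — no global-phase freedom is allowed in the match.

It was Sdg(b) that produced the state shown.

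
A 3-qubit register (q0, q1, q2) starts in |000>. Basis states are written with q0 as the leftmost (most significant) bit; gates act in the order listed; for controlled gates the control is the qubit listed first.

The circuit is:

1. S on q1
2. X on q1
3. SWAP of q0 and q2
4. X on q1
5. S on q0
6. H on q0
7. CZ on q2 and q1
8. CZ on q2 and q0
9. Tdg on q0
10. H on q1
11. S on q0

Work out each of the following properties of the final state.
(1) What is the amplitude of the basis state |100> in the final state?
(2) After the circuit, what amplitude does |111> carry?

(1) The amplitude on |100> is exp(I*pi/4)/2.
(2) The final state's coefficient on |111> equals 0.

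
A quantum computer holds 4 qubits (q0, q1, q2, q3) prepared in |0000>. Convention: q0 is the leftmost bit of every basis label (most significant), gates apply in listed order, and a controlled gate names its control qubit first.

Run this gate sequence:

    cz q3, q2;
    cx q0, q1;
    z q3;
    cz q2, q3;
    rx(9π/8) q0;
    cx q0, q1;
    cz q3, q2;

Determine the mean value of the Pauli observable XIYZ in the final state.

The expectation value of XIYZ is 0.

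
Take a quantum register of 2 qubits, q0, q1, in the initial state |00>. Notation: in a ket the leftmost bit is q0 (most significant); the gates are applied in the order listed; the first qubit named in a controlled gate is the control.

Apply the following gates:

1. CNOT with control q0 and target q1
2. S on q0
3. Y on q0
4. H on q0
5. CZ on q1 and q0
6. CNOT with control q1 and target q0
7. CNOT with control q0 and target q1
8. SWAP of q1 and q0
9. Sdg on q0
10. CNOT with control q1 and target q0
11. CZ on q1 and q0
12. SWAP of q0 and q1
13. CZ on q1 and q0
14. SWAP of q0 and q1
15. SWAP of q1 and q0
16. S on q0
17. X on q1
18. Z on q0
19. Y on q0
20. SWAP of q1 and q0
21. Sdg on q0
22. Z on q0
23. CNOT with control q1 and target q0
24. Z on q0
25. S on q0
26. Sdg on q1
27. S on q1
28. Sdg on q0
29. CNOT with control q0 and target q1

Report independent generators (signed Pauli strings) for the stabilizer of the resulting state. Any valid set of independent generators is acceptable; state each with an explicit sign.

The final state is stabilized by the group generated by +XI, -IZ; other independent generating sets are equally valid. Key observation: steps 25-28 multiply out to the identity, so the circuit reduces to the remaining gates.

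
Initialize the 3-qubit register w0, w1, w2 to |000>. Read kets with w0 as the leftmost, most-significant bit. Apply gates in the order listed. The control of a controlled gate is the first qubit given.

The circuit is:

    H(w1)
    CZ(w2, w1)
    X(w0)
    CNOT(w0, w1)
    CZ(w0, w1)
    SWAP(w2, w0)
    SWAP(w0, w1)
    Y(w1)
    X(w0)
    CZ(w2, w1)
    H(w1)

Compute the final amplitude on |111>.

The final state's coefficient on |111> equals I/2.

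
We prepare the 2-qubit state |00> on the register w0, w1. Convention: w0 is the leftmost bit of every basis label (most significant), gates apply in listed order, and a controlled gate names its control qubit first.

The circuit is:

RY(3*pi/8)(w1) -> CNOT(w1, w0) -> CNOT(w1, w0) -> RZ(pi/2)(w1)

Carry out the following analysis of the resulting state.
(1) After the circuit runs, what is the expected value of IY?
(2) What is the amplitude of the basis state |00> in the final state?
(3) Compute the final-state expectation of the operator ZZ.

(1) In the final state, IY has expectation sqrt(sqrt(2) + 2)/2.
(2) The amplitude on |00> is -exp(3*I*pi/4)*cos(3*pi/16).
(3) In the final state, ZZ has expectation sqrt(2 - sqrt(2))/2.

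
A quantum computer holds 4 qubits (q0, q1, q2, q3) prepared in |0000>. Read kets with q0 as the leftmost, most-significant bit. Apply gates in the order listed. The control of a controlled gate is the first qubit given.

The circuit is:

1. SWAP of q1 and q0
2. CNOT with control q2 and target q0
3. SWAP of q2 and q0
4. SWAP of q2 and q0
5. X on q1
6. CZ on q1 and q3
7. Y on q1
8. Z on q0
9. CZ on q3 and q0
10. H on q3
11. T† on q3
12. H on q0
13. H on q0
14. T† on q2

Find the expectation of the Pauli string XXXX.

The expectation value of XXXX is 0. Key observation: the block from step 3 through step 4 cancels to the identity and can be dropped.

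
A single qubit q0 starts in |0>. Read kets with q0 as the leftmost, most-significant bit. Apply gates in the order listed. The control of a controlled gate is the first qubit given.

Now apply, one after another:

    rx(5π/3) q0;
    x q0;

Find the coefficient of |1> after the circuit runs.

The amplitude on |1> is -sqrt(3)/2.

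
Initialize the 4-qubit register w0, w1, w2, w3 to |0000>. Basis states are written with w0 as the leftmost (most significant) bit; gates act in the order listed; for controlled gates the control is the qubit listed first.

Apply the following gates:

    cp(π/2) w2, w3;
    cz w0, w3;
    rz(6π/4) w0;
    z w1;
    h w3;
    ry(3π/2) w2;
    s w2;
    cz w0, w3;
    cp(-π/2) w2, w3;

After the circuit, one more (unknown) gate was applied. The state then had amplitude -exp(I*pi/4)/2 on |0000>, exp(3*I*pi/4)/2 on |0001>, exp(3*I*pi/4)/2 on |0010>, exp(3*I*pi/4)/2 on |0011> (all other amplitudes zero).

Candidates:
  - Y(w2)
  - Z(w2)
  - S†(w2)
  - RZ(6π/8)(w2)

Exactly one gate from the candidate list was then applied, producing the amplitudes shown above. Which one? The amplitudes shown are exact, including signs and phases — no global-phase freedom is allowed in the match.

The applied gate was Y(w2).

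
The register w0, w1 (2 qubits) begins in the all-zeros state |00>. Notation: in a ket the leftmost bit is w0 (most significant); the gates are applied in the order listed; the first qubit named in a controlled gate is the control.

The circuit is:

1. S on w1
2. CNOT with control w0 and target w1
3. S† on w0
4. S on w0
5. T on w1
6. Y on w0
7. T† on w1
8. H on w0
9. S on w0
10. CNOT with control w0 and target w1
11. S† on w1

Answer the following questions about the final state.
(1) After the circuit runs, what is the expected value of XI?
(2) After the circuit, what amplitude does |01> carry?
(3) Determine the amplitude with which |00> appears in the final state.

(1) The observable XI averages to 0.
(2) |01> carries amplitude 0 in the final state.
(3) |00> carries amplitude sqrt(2)*I/2 in the final state.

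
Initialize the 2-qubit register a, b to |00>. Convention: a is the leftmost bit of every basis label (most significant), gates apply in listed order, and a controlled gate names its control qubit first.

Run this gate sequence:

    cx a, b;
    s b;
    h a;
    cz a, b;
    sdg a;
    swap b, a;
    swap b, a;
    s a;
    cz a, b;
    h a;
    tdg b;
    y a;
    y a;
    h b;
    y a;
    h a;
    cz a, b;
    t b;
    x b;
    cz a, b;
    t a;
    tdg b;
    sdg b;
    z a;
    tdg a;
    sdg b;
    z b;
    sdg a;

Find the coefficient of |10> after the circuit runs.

The final state's coefficient on |10> equals -exp(I*pi/4)/2. Key observation: steps 3-10 multiply out to the identity, so the circuit reduces to the remaining gates.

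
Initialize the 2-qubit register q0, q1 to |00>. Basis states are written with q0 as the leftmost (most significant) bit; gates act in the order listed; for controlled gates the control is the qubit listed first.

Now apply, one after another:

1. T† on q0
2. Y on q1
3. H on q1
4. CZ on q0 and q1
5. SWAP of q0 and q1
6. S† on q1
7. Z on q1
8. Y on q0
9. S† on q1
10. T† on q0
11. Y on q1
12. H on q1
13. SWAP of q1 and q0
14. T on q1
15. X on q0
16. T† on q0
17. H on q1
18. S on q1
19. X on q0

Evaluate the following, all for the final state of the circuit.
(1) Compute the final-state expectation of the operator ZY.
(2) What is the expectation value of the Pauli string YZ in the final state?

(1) The observable ZY averages to 0.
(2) The expectation value of YZ is -sqrt(2)/2.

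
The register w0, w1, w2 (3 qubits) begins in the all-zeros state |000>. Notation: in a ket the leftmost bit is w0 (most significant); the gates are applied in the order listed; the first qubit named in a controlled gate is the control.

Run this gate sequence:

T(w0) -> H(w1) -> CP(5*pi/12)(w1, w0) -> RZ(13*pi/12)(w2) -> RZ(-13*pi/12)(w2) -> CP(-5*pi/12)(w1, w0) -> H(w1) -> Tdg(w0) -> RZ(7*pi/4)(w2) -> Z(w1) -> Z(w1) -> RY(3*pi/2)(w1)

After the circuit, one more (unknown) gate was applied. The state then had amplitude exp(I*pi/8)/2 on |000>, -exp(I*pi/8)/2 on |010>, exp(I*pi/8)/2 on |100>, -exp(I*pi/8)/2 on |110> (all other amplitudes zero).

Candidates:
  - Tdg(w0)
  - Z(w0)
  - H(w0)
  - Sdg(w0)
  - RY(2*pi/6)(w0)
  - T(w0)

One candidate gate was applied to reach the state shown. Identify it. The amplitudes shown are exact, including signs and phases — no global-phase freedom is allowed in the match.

The unique candidate consistent with the amplitudes is H(w0). Key observation: steps 1-8 multiply out to the identity, so the circuit reduces to the remaining gates.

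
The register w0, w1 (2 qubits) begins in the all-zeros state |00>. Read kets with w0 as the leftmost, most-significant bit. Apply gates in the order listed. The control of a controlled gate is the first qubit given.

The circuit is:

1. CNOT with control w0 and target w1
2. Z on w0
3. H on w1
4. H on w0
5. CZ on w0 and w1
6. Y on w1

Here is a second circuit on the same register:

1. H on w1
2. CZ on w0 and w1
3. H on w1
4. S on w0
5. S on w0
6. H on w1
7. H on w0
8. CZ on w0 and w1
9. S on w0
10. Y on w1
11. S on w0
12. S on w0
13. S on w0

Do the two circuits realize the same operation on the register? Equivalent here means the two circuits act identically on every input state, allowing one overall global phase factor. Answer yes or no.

Yes: on every input state the two circuits agree up to one overall phase factor.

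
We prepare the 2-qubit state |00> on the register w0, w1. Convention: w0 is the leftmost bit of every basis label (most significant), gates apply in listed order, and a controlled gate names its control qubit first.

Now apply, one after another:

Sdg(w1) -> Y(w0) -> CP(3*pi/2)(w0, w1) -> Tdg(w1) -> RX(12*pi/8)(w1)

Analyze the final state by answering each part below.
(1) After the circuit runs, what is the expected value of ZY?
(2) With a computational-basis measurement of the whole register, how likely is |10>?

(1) In the final state, ZY has expectation -1.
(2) The probability of measuring |10> is 1/2.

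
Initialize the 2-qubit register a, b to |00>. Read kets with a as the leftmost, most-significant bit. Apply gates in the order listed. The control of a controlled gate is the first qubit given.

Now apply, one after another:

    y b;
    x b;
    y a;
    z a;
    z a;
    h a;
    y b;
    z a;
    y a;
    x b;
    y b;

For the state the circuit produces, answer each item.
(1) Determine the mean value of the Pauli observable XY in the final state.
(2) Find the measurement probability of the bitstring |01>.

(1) In the final state, XY has expectation 0.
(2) The probability of measuring |01> is 1/2.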